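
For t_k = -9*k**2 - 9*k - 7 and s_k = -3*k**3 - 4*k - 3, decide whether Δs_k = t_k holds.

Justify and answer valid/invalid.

valid; difference matches t_k

s_(k+1) = -4*k - 3*(k + 1)**3 - 7
s_(k+1) − s_k = -9*k**2 - 9*k - 7
(s_(k+1) − s_k) − t_k = 0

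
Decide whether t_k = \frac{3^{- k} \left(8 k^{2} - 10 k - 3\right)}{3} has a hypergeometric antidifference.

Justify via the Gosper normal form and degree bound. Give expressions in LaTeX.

The ratio is (8*k**2 + 6*k - 5)/(3*(8*k**2 - 10*k - 3)).
Take A(k)=1/3, B(k)=1, C(k)=k**2 - 5*k/4 - 3/8.
Key eq: (1/3)·f(k+1) = (1)·f(k) + (k**2 - 5*k/4 - 3/8).
Bound: deg f ≤ 2.
Match coefficients ⇒ f(k) = -3*k*(4*k - 1)/8.
Get s_k = R·t_k = k*(1 - 4*k)/3**k with R(k) = B(k−1)f(k)/C(k) = -3*k*(4*k - 1)/((2*k - 3)*(4*k + 1)).
s_(k+1) − s_k = (8*k**2 - 10*k - 3)/(3*3**k) = t_k.

Yes. s_k = 3^{- k} k \left(1 - 4 k\right).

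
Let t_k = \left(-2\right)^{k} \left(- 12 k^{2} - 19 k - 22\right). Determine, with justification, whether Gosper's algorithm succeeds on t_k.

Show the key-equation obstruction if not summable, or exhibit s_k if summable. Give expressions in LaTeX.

Ratio r(k) = 2*(-12*k**2 - 43*k - 53)/(12*k**2 + 19*k + 22).
Factor: A=-2; B=1; C=k**2 + 19*k/12 + 11/6.
Set up (-2)·f(k+1) − (1)·f(k) − (k**2 + 19*k/12 + 11/6) = 0.
From deg A=0, deg B=0, deg C=2: d=2.
Solving with deg f ≤ 2: f(k) = -(4*k**2 + k + 4)/12.
Get s_k = R·t_k = (-2)**k*(4*k**2 + k + 4) with R(k) = B(k−1)f(k)/C(k) = -(4*k**2 + k + 4)/(12*k**2 + 19*k + 22).
Verify: (-2)**k*(-12*k**2 - 19*k - 22) matches t_k.

Yes. s_k = \left(-2\right)^{k} \left(4 k^{2} + k + 4\right).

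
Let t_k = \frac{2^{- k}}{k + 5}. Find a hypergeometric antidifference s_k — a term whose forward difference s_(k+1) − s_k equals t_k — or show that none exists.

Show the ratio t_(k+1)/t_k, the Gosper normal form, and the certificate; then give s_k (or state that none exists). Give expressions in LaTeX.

not Gosper-summable; s_k does not exist

Ratio r(k) = (k + 5)/(2*(k + 6)).
A = k/2 + 5/2, B = k + 6, C = 1.
Solve (k/2 + 5/2)·f(k+1) − (k + 5)·f(k) = 1.
deg f ≤ -1 (via 1,1,0).
d = -1 < 0 ⇒ no nonzero polynomial f; not summable.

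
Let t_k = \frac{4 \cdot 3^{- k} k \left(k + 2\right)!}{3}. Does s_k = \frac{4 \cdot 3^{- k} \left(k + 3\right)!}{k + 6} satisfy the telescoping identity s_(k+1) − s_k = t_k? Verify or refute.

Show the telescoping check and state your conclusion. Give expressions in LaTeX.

Invalid: residual - \frac{4 \cdot 3^{- k} \left(k^{2} + 6 k - 3\right) \left(k + 2\right)!}{\left(k + 6\right) \left(k + 7\right)} ≠ 0.

s_(k+1) = 4*factorial(k + 4)/(3*3**k*(k + 7))
s_(k+1) − s_k = 4*(k**2 + 7*k + 3)*factorial(k + 3)/(3*3**k*(k + 6)*(k + 7))
(s_(k+1) − s_k) − t_k = -4*(k**2 + 6*k - 3)*factorial(k + 2)/(3**k*(k + 6)*(k + 7))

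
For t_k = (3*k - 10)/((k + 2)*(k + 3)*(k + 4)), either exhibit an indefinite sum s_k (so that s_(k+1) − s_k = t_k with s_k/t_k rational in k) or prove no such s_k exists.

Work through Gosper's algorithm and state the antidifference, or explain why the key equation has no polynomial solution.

Compute t_(k+1)/t_k: get (k + 2)*(3*k - 7)/((k + 5)*(3*k - 10)).
So A=k + 2 and B=k + 5, with C=k - 10/3.
Set up (k + 2)·f(k+1) − (k + 4)·f(k) − (k - 10/3) = 0.
Degrees (1,1,1) ⇒ d ≤ 2.
Match coefficients ⇒ f(k) = -k*(k + 14)/9.
So s_k = (B(k−1)f/C)·t_k = (-k*(k + 4)*(k + 14)/(3*(3*k - 10)))·t_k = k*(-k - 14)/(3*(k + 2)*(k + 3)).
s_(k+1) − s_k = (3*k - 10)/(k**3 + 9*k**2 + 26*k + 24) = t_k.

s_k = k*(-k - 14)/(3*(k + 2)*(k + 3))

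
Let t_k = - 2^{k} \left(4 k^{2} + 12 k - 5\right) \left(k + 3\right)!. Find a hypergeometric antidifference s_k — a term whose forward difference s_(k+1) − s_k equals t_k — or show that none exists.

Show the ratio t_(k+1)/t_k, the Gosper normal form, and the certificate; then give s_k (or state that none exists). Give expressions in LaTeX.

r(k) = 2*(4*k**3 + 36*k**2 + 91*k + 44)/(4*k**2 + 12*k - 5) after simplifying.
Factor: A=2*k + 8; B=1; C=k**2 + 3*k - 5/4.
Solve (2*k + 8)·f(k+1) − (1)·f(k) = k**2 + 3*k - 5/4.
d = 1 from the (1,0,2) case.
A polynomial solution: f(k) = (2*k - 3)/4.
So s_k = (B(k−1)f/C)·t_k = ((2*k - 3)/(4*k**2 + 12*k - 5))·t_k = -2**k*(2*k - 3)*factorial(k + 3).
s_(k+1) − s_k = -2**k*(4*k**2 + 12*k - 5)*factorial(k + 3) = t_k.

s_k = - 2^{k} \left(2 k - 3\right) \left(k + 3\right)!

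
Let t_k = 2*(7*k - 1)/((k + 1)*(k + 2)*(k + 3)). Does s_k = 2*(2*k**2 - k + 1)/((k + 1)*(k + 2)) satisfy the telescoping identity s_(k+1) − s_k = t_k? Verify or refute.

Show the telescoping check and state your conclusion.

s_(k+1) = 2*(-k + 2*(k + 1)**2)/((k + 2)*(k + 3))
s_(k+1) − s_k = 2*(7*k - 1)/(k**3 + 6*k**2 + 11*k + 6)
(s_(k+1) − s_k) − t_k = 0

valid (s_(k+1) − s_k reduces to t_k)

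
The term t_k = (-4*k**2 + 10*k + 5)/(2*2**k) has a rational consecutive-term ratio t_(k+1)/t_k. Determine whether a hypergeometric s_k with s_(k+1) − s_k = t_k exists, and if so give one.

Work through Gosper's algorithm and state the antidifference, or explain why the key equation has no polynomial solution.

s_k = (4*k**2 - 2*k - 3)/2**k

t_(k+1)/t_k = (4*k**2 - 2*k - 11)/(2*(4*k**2 - 10*k - 5)).
A = 1/2, B = 1, C = k**2 - 5*k/2 - 5/4.
Key eq: (1/2)·f(k+1) = (1)·f(k) + (k**2 - 5*k/2 - 5/4).
Bound: deg f ≤ 2.
A polynomial solution: f(k) = -(4*k**2 - 2*k - 3)/2.
Get s_k = R·t_k = (4*k**2 - 2*k - 3)/2**k with R(k) = B(k−1)f(k)/C(k) = -2*(4*k**2 - 2*k - 3)/(4*k**2 - 10*k - 5).
Check: Δs_k = (-4*k**2 + 10*k + 5)/(2*2**k). ✓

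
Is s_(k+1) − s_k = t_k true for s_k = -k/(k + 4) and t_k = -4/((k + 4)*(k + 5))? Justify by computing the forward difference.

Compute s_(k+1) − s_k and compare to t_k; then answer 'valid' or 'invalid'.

s_(k+1) = (-k - 1)/(k + 5)
s_(k+1) − s_k = -4/(k**2 + 9*k + 20)
(s_(k+1) − s_k) − t_k = 0

Valid: the claim telescopes to t_k.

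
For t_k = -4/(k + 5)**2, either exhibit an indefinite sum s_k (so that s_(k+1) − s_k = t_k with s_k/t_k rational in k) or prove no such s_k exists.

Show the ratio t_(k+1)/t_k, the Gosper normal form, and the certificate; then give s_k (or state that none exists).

not Gosper-summable; s_k does not exist

Ratio r(k) = (k + 5)**2/(k + 6)**2.
So A=k**2 + 10*k + 25 and B=k**2 + 12*k + 36, with C=1.
Need (k**2 + 10*k + 25)·f(k+1) − (k**2 + 10*k + 25)·f(k) = 1.
d = 0 from the (2,2,0) case.
Put f(k) = c0: A·f(k+1) − B(k−1)·f(k) − C = -1; need -1 = 0 — inconsistent ⇒ no f, not summable.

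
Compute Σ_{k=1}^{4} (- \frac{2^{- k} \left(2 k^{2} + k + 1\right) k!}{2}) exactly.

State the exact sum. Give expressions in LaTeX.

Σ = -159/4

r(k) = (k + 1)*(k + 2*(k + 1)**2 + 2)/(2*(2*k**2 + k + 1)) after simplifying.
A = k/2 + 1/2, B = 1, C = k**2 + k/2 + 1/2.
f must satisfy (k/2 + 1/2)·f(k+1) − (1)·f(k) = k**2 + k/2 + 1/2.
deg f ≤ 1 (via 1,0,2).
Solving with deg f ≤ 1: f(k) = 2*k + 1.
Certificate R = B(k−1)f/C = 2*(2*k + 1)/(2*k**2 + k + 1) gives s_k = -(2*k + 1)*factorial(k)/2**k.
Δs = -(2*k**2 + k + 1)*factorial(k)/(2*2**k), as required.
Telescoping: Σ = s_(5) − s_(1) = -165/4 − (-3/2) = -159/4.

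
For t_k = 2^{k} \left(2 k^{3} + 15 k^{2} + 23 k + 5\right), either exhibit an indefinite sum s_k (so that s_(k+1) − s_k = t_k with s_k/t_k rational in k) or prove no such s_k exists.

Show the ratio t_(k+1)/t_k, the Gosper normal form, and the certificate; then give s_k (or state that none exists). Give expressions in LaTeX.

s_k = 2^{k} \left(2 k^{3} + 3 k^{2} - k - 3\right)

t_(k+1)/t_k = 2*(2*k**3 + 21*k**2 + 59*k + 45)/(2*k**3 + 15*k**2 + 23*k + 5).
A = 2, B = 1, C = k**3 + 15*k**2/2 + 23*k/2 + 5/2.
Set up (2)·f(k+1) − (1)·f(k) − (k**3 + 15*k**2/2 + 23*k/2 + 5/2) = 0.
deg f ≤ 3 (via 0,0,3).
Solving with deg f ≤ 3: f(k) = (2*k**3 + 3*k**2 - k - 3)/2.
R(k) = B(k−1)·f(k)/C(k) = (2*k**3 + 3*k**2 - k - 3)/(2*k**3 + 15*k**2 + 23*k + 5); s_k = R·t_k = 2**k*(2*k**3 + 3*k**2 - k - 3).
Δs = 2**k*(2*k**3 + 15*k**2 + 23*k + 5), as required.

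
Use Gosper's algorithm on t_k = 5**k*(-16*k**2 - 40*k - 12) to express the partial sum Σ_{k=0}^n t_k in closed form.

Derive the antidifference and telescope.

S(n) = -20*5**n*n**2 - 40*5**n*n - 10*5**n - 2

The ratio is 5*(4*k**2 + 18*k + 17)/(4*k**2 + 10*k + 3).
Take A(k)=5, B(k)=1, C(k)=k**2 + 5*k/2 + 3/4.
Need (5)·f(k+1) − (1)·f(k) = k**2 + 5*k/2 + 3/4.
Bound: deg f ≤ 2.
A polynomial solution: f(k) = (2*k**2 - 1)/8.
So s_k = (B(k−1)f/C)·t_k = ((2*k**2 - 1)/(2*(4*k**2 + 10*k + 3)))·t_k = 5**k*(2 - 4*k**2).
Check: Δs_k = 4*5**k*(k**2 - 5*(k + 1)**2 + 2). ✓
Telescope: S(n) = s_(n+1) − s_(0) = 5**(n + 1)*(-4*n**2 - 8*n - 2) − (2) = -20*5**n*n**2 - 40*5**n*n - 10*5**n - 2.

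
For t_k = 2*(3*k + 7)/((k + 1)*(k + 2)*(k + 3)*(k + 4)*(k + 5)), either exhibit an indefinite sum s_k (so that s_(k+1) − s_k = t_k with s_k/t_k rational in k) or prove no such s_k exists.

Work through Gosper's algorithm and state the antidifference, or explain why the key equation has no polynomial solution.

r(k) = (k + 1)*(3*k + 10)/((k + 6)*(3*k + 7)) after simplifying.
A = k + 1, B = k + 6, C = k + 7/3.
Key eq: (k + 1)·f(k+1) = (k + 5)·f(k) + (k + 7/3).
Degrees (1,1,1) ⇒ d ≤ 4.
Coefficient equations give f(k) = k*(k + 2)*(k**2 + 8*k + 19)/36.
Get s_k = R·t_k = k*(k**2 + 8*k + 19)/(6*(k**3 + 8*k**2 + 19*k + 12)) with R(k) = B(k−1)f(k)/C(k) = k*(k + 2)*(k + 5)*(k**2 + 8*k + 19)/(12*(3*k + 7)).
s_(k+1) − s_k = 2*(3*k + 7)/(k**5 + 15*k**4 + 85*k**3 + 225*k**2 + 274*k + 120) = t_k.

s_k = k*(k**2 + 8*k + 19)/(6*(k**3 + 8*k**2 + 19*k + 12))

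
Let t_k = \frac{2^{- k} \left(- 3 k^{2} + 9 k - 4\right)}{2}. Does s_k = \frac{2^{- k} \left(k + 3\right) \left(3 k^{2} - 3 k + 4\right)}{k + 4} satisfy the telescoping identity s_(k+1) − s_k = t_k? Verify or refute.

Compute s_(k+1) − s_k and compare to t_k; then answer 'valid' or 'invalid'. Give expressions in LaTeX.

Invalid: residual \frac{2^{- k} \left(3 k^{3} + 9 k^{2} - 38 k + 24\right)}{2 \left(k^{2} + 9 k + 20\right)} ≠ 0.

s_(k+1) = (k + 4)*(-3*k + 3*(k + 1)**2 + 1)/(2*2**k*(k + 5))
s_(k+1) − s_k = (-3*k**4 - 15*k**3 + 26*k**2 + 106*k - 56)/(2*2**k*(k**2 + 9*k + 20))
(s_(k+1) − s_k) − t_k = (3*k**3 + 9*k**2 - 38*k + 24)/(2*2**k*(k**2 + 9*k + 20))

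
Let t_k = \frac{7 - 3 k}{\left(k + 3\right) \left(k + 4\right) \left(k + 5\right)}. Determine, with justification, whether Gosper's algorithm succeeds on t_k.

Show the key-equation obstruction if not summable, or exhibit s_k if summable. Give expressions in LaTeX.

Step 1: r(k) = (k + 3)*(3*k - 4)/((k + 6)*(3*k - 7)).
A = k + 3, B = k + 6, C = k - 7/3.
Key eq: (k + 3)·f(k+1) = (k + 5)·f(k) + (k - 7/3).
d = 2 from the (1,1,1) case.
Coefficient equations give f(k) = k*(k - 29)/36.
R(k) = B(k−1)·f(k)/C(k) = k*(k - 29)*(k + 5)/(12*(3*k - 7)); s_k = R·t_k = k*(29 - k)/(12*(k + 3)*(k + 4)).
s_(k+1) − s_k = (7 - 3*k)/(k**3 + 12*k**2 + 47*k + 60) = t_k.

Yes. s_k = \frac{k \left(29 - k\right)}{12 \left(k + 3\right) \left(k + 4\right)}.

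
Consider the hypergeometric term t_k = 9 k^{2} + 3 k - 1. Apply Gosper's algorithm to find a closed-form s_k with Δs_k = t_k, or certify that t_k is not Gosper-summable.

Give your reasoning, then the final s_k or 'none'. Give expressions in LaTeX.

t_(k+1)/t_k = (9*k**2 + 21*k + 11)/(9*k**2 + 3*k - 1).
Gosper form: A/B · C(k+1)/C(k) with A=1, B=1, C=k**2 + k/3 - 1/9.
Set up (1)·f(k+1) − (1)·f(k) − (k**2 + k/3 - 1/9) = 0.
deg f ≤ 3 (via 0,0,2).
Coefficient equations give f(k) = k*(3*k**2 - 3*k - 1)/9.
R(k) = B(k−1)·f(k)/C(k) = k*(3*k**2 - 3*k - 1)/(9*k**2 + 3*k - 1); s_k = R·t_k = k*(3*k**2 - 3*k - 1).
Verify: 9*k**2 + 3*k - 1 matches t_k.

s_k = k \left(3 k^{2} - 3 k - 1\right)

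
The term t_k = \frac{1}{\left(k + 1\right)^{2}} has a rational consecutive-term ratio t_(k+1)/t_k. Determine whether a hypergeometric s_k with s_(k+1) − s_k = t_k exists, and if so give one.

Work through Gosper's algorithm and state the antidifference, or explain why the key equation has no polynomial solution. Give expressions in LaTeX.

Step 1: r(k) = (k + 1)**2/(k + 2)**2.
Gosper form: A/B · C(k+1)/C(k) with A=k**2 + 2*k + 1, B=k**2 + 4*k + 4, C=1.
Solve (k**2 + 2*k + 1)·f(k+1) − (k**2 + 2*k + 1)·f(k) = 1.
d = 0 from the (2,2,0) case.
Write f(k) = c0. Then LHS − RHS = -1, requiring -1 = 0: contradictory. No certificate.

none — t_k is not Gosper-summable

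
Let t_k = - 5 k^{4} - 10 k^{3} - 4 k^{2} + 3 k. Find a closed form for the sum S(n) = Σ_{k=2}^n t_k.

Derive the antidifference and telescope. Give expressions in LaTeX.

S(n) = - n^{5} - 5 n^{4} - 8 n^{3} - 3 n^{2} + n + 16

The ratio is (5*k**4 + 30*k**3 + 64*k**2 + 55*k + 16)/(k*(5*k**3 + 10*k**2 + 4*k - 3)).
Factor: A=1; B=1; C=k**4 + 2*k**3 + 4*k**2/5 - 3*k/5.
Key eq: (1)·f(k+1) = (1)·f(k) + (k**4 + 2*k**3 + 4*k**2/5 - 3*k/5).
Bound: deg f ≤ 5.
A polynomial solution: f(k) = k*(k - 1)*(k**3 + k**2 - k - 2)/5.
R(k) = B(k−1)·f(k)/C(k) = (k - 1)*(k**3 + k**2 - k - 2)/(5*k**3 + 10*k**2 + 4*k - 3); s_k = R·t_k = k*(-k**4 + 2*k**2 + k - 2).
Δs = k*(-5*k**3 - 10*k**2 - 4*k + 3), as required.
Σ_(k=2)^n t_k = s_(n+1) − s_(2) = (n*(-n**4 - 5*n**3 - 8*n**2 - 3*n + 1)) − (-16), i.e. -n**5 - 5*n**4 - 8*n**3 - 3*n**2 + n + 16.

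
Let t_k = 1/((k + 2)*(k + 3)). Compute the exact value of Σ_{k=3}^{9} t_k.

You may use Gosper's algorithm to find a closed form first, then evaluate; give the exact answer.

Ratio r(k) = (k + 2)/(k + 4).
Normal form (A,B,C) = (k + 2, k + 4, 1).
Need (k + 2)·f(k+1) − (k + 3)·f(k) = 1.
d = 1 from the (1,1,0) case.
Match coefficients ⇒ f(k) = k/2.
R(k) = B(k−1)·f(k)/C(k) = k*(k + 3)/2; s_k = R·t_k = k/(2*(k + 2)).
Verify: 1/(k**2 + 5*k + 6) matches t_k.
Telescoping: Σ = s_(10) − s_(3) = 5/12 − (3/10) = 7/60.

Σ = 7/60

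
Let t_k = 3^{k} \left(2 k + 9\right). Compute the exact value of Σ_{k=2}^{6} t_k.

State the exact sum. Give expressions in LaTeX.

Σ = 21825

Step 1: r(k) = 3*(2*k + 11)/(2*k + 9).
So A=3 and B=1, with C=k + 9/2.
Set up (3)·f(k+1) − (1)·f(k) − (k + 9/2) = 0.
From deg A=0, deg B=0, deg C=1: d=1.
Coefficient equations give f(k) = (k + 3)/2.
Get s_k = R·t_k = 3**k*(k + 3) with R(k) = B(k−1)f(k)/C(k) = (k + 3)/(2*k + 9).
s_(k+1) − s_k = 3**k*(2*k + 9) = t_k.
Sum = s_(7) − s_(2); s_(7) = 21870, s_(2) = 45 ⇒ 21825.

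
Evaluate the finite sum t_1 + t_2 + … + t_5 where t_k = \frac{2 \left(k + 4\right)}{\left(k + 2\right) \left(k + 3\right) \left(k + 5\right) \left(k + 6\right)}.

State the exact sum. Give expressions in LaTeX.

Compute t_(k+1)/t_k: get (k + 2)*(k + 5)**2/((k + 4)**2*(k + 7)).
Gosper form: A/B · C(k+1)/C(k) with A=k + 2, B=k + 7, C=k**2 + 8*k + 16.
Key eq: (k + 2)·f(k+1) = (k + 6)·f(k) + (k**2 + 8*k + 16).
d = 4 from the (1,1,2) case.
Solve for f: f(k) = k*(k + 3)*(k + 4)*(k + 7)/20 (degree 4 ≤ 4).
Certificate R = B(k−1)f/C = k*(k + 3)*(k + 6)*(k + 7)/(20*(k + 4)) gives s_k = k*(k + 7)/(10*(k**2 + 7*k + 10)).
s_(k+1) − s_k = 2*(k + 4)/(k**4 + 16*k**3 + 91*k**2 + 216*k + 180) = t_k.
Telescoping: Σ = s_(6) − s_(1) = 39/440 − (2/45) = 35/792.

Σ = 35/792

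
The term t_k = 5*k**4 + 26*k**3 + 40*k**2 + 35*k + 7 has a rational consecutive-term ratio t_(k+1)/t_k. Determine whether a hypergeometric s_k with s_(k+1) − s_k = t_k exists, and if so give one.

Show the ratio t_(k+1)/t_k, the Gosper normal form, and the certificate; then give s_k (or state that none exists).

Compute t_(k+1)/t_k: get (5*k**4 + 46*k**3 + 148*k**2 + 213*k + 113)/(5*k**4 + 26*k**3 + 40*k**2 + 35*k + 7).
So A=1 and B=1, with C=k**4 + 26*k**3/5 + 8*k**2 + 7*k + 7/5.
Key eq: (1)·f(k+1) = (1)·f(k) + (k**4 + 26*k**3/5 + 8*k**2 + 7*k + 7/5).
deg f ≤ 5 (via 0,0,4).
Coefficient equations give f(k) = k*(k**4 + 4*k**3 + 2*k**2 + 4*k - 4)/5.
Then R = B(k−1)f/C = k*(k**4 + 4*k**3 + 2*k**2 + 4*k - 4)/(5*k**4 + 26*k**3 + 40*k**2 + 35*k + 7), so s_k = R(k)·t_k = k*(k**4 + 4*k**3 + 2*k**2 + 4*k - 4).
Δs = 5*k**4 + 26*k**3 + 40*k**2 + 35*k + 7, as required.

s_k = k*(k**4 + 4*k**3 + 2*k**2 + 4*k - 4)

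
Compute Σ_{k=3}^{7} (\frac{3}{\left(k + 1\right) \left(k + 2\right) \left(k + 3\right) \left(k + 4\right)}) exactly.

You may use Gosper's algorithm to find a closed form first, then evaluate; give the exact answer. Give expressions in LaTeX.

Σ = 29/3960

r(k) = (k + 1)/(k + 5) after simplifying.
Factor: A=k + 1; B=k + 5; C=1.
f must satisfy (k + 1)·f(k+1) − (k + 4)·f(k) = 1.
From deg A=1, deg B=1, deg C=0: d=3.
Coefficient equations give f(k) = k*(k**2 + 6*k + 11)/18.
So s_k = (B(k−1)f/C)·t_k = (k*(k + 4)*(k**2 + 6*k + 11)/18)·t_k = k*(k**2 + 6*k + 11)/(6*(k + 1)*(k + 2)*(k + 3)).
Check: Δs_k = 3/(k**4 + 10*k**3 + 35*k**2 + 50*k + 24). ✓
Evaluate s at k=8 and k=3: 82/495 and 19/120; difference 29/3960.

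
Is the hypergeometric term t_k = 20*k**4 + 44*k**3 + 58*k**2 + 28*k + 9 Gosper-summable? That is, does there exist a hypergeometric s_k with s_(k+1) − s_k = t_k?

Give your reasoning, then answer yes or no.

Compute t_(k+1)/t_k: get (20*k**4 + 124*k**3 + 310*k**2 + 356*k + 159)/(20*k**4 + 44*k**3 + 58*k**2 + 28*k + 9).
Factor: A=1; B=1; C=k**4 + 11*k**3/5 + 29*k**2/10 + 7*k/5 + 9/20.
f must satisfy (1)·f(k+1) − (1)·f(k) = k**4 + 11*k**3/5 + 29*k**2/10 + 7*k/5 + 9/20.
Degrees (0,0,4) ⇒ d ≤ 5.
Solve for f: f(k) = k*(4*k**4 + k**3 + 4*k**2 - 4*k + 4)/20 (degree 5 ≤ 5).
Certificate R = B(k−1)f/C = k*(4*k**4 + k**3 + 4*k**2 - 4*k + 4)/(20*k**4 + 44*k**3 + 58*k**2 + 28*k + 9) gives s_k = k*(4*k**4 + k**3 + 4*k**2 - 4*k + 4).
s_(k+1) − s_k = 20*k**4 + 44*k**3 + 58*k**2 + 28*k + 9 = t_k.

Yes. s_k = k*(4*k**4 + k**3 + 4*k**2 - 4*k + 4).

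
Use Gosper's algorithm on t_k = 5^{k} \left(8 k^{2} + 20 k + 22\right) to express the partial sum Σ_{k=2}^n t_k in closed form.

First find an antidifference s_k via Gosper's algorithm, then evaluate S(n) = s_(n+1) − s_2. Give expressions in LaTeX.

S(n) = 10 \cdot 5^{n} n^{2} + 20 \cdot 5^{n} n + 25 \cdot 5^{n} - 275

t_(k+1)/t_k = 5*(4*k**2 + 18*k + 25)/(4*k**2 + 10*k + 11).
Gosper form: A/B · C(k+1)/C(k) with A=5, B=1, C=k**2 + 5*k/2 + 11/4.
Set up (5)·f(k+1) − (1)·f(k) − (k**2 + 5*k/2 + 11/4) = 0.
deg f ≤ 2 (via 0,0,2).
A polynomial solution: f(k) = (2*k**2 + 3)/8.
Then R = B(k−1)f/C = (2*k**2 + 3)/(2*(4*k**2 + 10*k + 11)), so s_k = R(k)·t_k = 5**k*(2*k**2 + 3).
Δs = 5**k*(8*k**2 + 20*k + 22), as required.
Σ_(k=2)^n t_k = s_(n+1) − s_(2) = (5**(n + 1)*(2*n**2 + 4*n + 5)) − (275), i.e. 10*5**n*n**2 + 20*5**n*n + 25*5**n - 275.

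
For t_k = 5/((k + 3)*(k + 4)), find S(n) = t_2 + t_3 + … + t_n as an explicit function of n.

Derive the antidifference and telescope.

r(k) = (k + 3)/(k + 5) after simplifying.
So A=k + 3 and B=k + 5, with C=1.
Solve (k + 3)·f(k+1) − (k + 4)·f(k) = 1.
deg f ≤ 1 (via 1,1,0).
Match coefficients ⇒ f(k) = k/3.
R(k) = B(k−1)·f(k)/C(k) = k*(k + 4)/3; s_k = R·t_k = 5*k/(3*(k + 3)).
Verify: 5/(k**2 + 7*k + 12) matches t_k.
Telescope: S(n) = s_(n+1) − s_(2) = 5*(n + 1)/(3*(n + 4)) − (2/3) = (n - 1)/(n + 4).

S(n) = (n - 1)/(n + 4)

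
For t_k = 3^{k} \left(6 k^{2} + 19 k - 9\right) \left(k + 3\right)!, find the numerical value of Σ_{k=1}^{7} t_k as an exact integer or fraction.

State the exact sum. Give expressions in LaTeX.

Ratio r(k) = 3*(6*k**3 + 55*k**2 + 140*k + 64)/(6*k**2 + 19*k - 9).
So A=3*k + 12 and B=1, with C=k**2 + 19*k/6 - 3/2.
Key eq: (3*k + 12)·f(k+1) = (1)·f(k) + (k**2 + 19*k/6 - 3/2).
Degrees (1,0,2) ⇒ d ≤ 1.
Match coefficients ⇒ f(k) = (2*k - 3)/6.
Get s_k = R·t_k = 3**k*(2*k - 3)*factorial(k + 3) with R(k) = B(k−1)f(k)/C(k) = (2*k - 3)/(6*k**2 + 19*k - 9).
Check: Δs_k = 3**k*(6*k**2 + 19*k - 9)*factorial(k + 3). ✓
Evaluate s at k=8 and k=1: 3404623622400 and -72; difference 3404623622472.

Σ = 3404623622472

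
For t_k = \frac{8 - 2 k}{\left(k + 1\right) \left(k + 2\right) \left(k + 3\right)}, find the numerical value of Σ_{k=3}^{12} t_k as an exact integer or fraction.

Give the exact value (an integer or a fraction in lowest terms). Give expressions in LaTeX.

Step 1: r(k) = (k - 3)*(k + 1)/((k - 4)*(k + 4)).
Factor: A=k + 1; B=k + 4; C=k - 4.
Solve (k + 1)·f(k+1) − (k + 3)·f(k) = k - 4.
d = 2 from the (1,1,1) case.
Coefficient equations give f(k) = -k*(3*k + 13)/4.
Certificate R = B(k−1)f/C = -k*(k + 3)*(3*k + 13)/(4*(k - 4)) gives s_k = k*(3*k + 13)/(2*(k + 1)*(k + 2)).
Δs = 2*(4 - k)/(k**3 + 6*k**2 + 11*k + 6), as required.
Telescoping: Σ = s_(13) − s_(3) = 169/105 − (33/20) = -17/420.

Σ = -17/420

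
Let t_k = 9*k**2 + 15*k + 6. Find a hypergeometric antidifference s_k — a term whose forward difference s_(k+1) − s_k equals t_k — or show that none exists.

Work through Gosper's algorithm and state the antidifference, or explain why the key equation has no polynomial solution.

The ratio is (3*k**2 + 11*k + 10)/(3*k**2 + 5*k + 2).
So A=1 and B=1, with C=k**2 + 5*k/3 + 2/3.
Need (1)·f(k+1) − (1)·f(k) = k**2 + 5*k/3 + 2/3.
d = 3 from the (0,0,2) case.
Match coefficients ⇒ f(k) = k**2*(k + 1)/3.
So s_k = (B(k−1)f/C)·t_k = (k**2/(3*k + 2))·t_k = 3*k**2*(k + 1).
s_(k+1) − s_k = 9*k**2 + 15*k + 6 = t_k.

s_k = 3*k**2*(k + 1)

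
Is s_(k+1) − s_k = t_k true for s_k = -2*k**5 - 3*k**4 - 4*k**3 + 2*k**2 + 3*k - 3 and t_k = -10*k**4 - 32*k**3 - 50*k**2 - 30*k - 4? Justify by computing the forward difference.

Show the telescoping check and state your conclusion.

s_(k+1) = -2*k**5 - 13*k**4 - 36*k**3 - 48*k**2 - 27*k - 7
s_(k+1) − s_k = -10*k**4 - 32*k**3 - 50*k**2 - 30*k - 4
(s_(k+1) − s_k) − t_k = 0

Valid — Δs_k = t_k.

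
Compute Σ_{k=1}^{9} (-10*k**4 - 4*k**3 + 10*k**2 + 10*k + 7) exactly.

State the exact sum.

Ratio r(k) = (10*k**4 + 44*k**3 + 62*k**2 + 22*k - 13)/(10*k**4 + 4*k**3 - 10*k**2 - 10*k - 7).
So A=1 and B=1, with C=k**4 + 2*k**3/5 - k**2 - k - 7/10.
Solve (1)·f(k+1) − (1)·f(k) = k**4 + 2*k**3/5 - k**2 - k - 7/10.
Degrees (0,0,4) ⇒ d ≤ 5.
Coefficient equations give f(k) = k*(2*k**4 - 4*k**3 - 2*k**2 + k - 4)/10.
So s_k = (B(k−1)f/C)·t_k = (k*(2*k**4 - 4*k**3 - 2*k**2 + k - 4)/(10*k**4 + 4*k**3 - 10*k**2 - 10*k - 7))·t_k = k*(-2*k**4 + 4*k**3 + 2*k**2 - k + 4).
Verify: -10*k**4 - 4*k**3 + 10*k**2 + 10*k + 7 matches t_k.
Telescoping: Σ = s_(10) − s_(1) = -158060 − (7) = -158067.

Σ = -158067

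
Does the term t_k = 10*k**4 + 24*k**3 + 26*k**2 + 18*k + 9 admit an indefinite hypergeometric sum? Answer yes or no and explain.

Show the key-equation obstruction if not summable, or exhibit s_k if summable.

Step 1: r(k) = (10*k**4 + 64*k**3 + 158*k**2 + 182*k + 87)/(10*k**4 + 24*k**3 + 26*k**2 + 18*k + 9).
Factor: A=1; B=1; C=k**4 + 12*k**3/5 + 13*k**2/5 + 9*k/5 + 9/10.
Need (1)·f(k+1) − (1)·f(k) = k**4 + 12*k**3/5 + 13*k**2/5 + 9*k/5 + 9/10.
Bound: deg f ≤ 5.
Solve for f: f(k) = k*(2*k**4 + k**3 + 2*k + 4)/10 (degree 5 ≤ 5).
So s_k = (B(k−1)f/C)·t_k = (k*(2*k**4 + k**3 + 2*k + 4)/(10*k**4 + 24*k**3 + 26*k**2 + 18*k + 9))·t_k = k*(2*k**4 + k**3 + 2*k + 4).
Verify: 10*k**4 + 24*k**3 + 26*k**2 + 18*k + 9 matches t_k.

Yes. s_k = k*(2*k**4 + k**3 + 2*k + 4).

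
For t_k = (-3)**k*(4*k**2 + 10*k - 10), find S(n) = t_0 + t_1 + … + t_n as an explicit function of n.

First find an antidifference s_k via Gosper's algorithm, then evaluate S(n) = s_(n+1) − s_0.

Compute t_(k+1)/t_k: get 3*(-5*k - 2*(k + 1)**2)/(2*k**2 + 5*k - 5).
Gosper form: A/B · C(k+1)/C(k) with A=-3, B=1, C=k**2 + 5*k/2 - 5/2.
Solve (-3)·f(k+1) − (1)·f(k) = k**2 + 5*k/2 - 5/2.
deg f ≤ 2 (via 0,0,2).
Solve for f: f(k) = -(k**2 + k - 4)/4 (degree 2 ≤ 2).
So s_k = (B(k−1)f/C)·t_k = (-(k**2 + k - 4)/(2*(2*k**2 + 5*k - 5)))·t_k = (-3)**k*(-k**2 - k + 4).
Check: Δs_k = (-3)**k*(4*k**2 + 10*k - 10). ✓
Evaluate: s_(n+1) = (-3)**(n + 1)*(-n**2 - 3*n + 2); subtract s_(0) = 4 ⇒ S(n) = 3*(-3)**n*n**2 + 9*(-3)**n*n - 6*(-3)**n - 4.

S(n) = 3*(-3)**n*n**2 + 9*(-3)**n*n - 6*(-3)**n - 4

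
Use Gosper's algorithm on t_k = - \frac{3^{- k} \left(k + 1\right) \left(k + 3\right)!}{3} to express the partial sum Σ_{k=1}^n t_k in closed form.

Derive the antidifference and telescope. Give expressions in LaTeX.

S(n) = 8 - \frac{3^{- n} \left(n + 4\right)!}{3}

t_(k+1)/t_k = (k + 2)*(k + 4)/(3*(k + 1)).
Take A(k)=k/3 + 4/3, B(k)=1, C(k)=k + 1.
Set up (k/3 + 4/3)·f(k+1) − (1)·f(k) − (k + 1) = 0.
deg f ≤ 0 (via 1,0,1).
Solve for f: f(k) = 3 (degree 0 ≤ 0).
Then R = B(k−1)f/C = 3/(k + 1), so s_k = R(k)·t_k = -factorial(k + 3)/3**k.
Δs = -(k + 1)*factorial(k + 3)/(3*3**k), as required.
Σ_(k=1)^n t_k = s_(n+1) − s_(1) = (-3**(-n - 1)*factorial(n + 4)) − (-8), i.e. 8 - factorial(n + 4)/(3*3**n).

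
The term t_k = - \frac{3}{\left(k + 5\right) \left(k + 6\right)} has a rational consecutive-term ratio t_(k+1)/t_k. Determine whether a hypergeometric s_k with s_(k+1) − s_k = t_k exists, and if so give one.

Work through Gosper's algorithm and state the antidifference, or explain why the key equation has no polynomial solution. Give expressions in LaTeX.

s_k = - \frac{3 k}{5 k + 25}

Compute t_(k+1)/t_k: get (k + 5)/(k + 7).
Factor: A=k + 5; B=k + 7; C=1.
Solve (k + 5)·f(k+1) − (k + 6)·f(k) = 1.
From deg A=1, deg B=1, deg C=0: d=1.
A polynomial solution: f(k) = k/5.
So s_k = (B(k−1)f/C)·t_k = (k*(k + 6)/5)·t_k = -3*k/(5*k + 25).
s_(k+1) − s_k = -3/(k**2 + 11*k + 30) = t_k.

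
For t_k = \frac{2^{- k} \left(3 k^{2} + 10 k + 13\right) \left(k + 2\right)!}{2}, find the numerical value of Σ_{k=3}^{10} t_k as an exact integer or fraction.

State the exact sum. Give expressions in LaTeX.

Σ = 224999385/2

t_(k+1)/t_k = (k + 3)*(10*k + 3*(k + 1)**2 + 23)/(2*(3*k**2 + 10*k + 13)).
A = k/2 + 3/2, B = 1, C = k**2 + 10*k/3 + 13/3.
Key eq: (k/2 + 3/2)·f(k+1) = (1)·f(k) + (k**2 + 10*k/3 + 13/3).
d = 1 from the (1,0,2) case.
Solve for f: f(k) = 2*(3*k + 4)/3 (degree 1 ≤ 1).
Certificate R = B(k−1)f/C = 2*(3*k + 4)/(3*k**2 + 10*k + 13) gives s_k = (3*k + 4)*factorial(k + 2)/2**k.
Verify: (3*k**2 + 10*k + 13)*factorial(k + 2)/(2*2**k) matches t_k.
Sum = s_(11) − s_(3); s_(11) = 224999775/2, s_(3) = 195 ⇒ 224999385/2.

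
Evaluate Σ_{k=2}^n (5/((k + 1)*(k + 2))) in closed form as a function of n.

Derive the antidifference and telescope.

S(n) = 5*(n - 1)/(3*(n + 2))

r(k) = (k + 1)/(k + 3) after simplifying.
Factor: A=k + 1; B=k + 3; C=1.
Set up (k + 1)·f(k+1) − (k + 2)·f(k) − (1) = 0.
From deg A=1, deg B=1, deg C=0: d=1.
Solving with deg f ≤ 1: f(k) = k.
Get s_k = R·t_k = 5*k/(k + 1) with R(k) = B(k−1)f(k)/C(k) = k*(k + 2).
Verify: 5/(k**2 + 3*k + 2) matches t_k.
Σ_(k=2)^n t_k = s_(n+1) − s_(2) = (5*(n + 1)/(n + 2)) − (10/3), i.e. 5*(n - 1)/(3*(n + 2)).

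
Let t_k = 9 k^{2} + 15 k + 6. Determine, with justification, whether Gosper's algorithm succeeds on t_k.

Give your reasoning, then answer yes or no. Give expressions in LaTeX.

Compute t_(k+1)/t_k: get (3*k**2 + 11*k + 10)/(3*k**2 + 5*k + 2).
Normal form (A,B,C) = (1, 1, k**2 + 5*k/3 + 2/3).
Need (1)·f(k+1) − (1)·f(k) = k**2 + 5*k/3 + 2/3.
Bound: deg f ≤ 3.
A polynomial solution: f(k) = k**2*(k + 1)/3.
Get s_k = R·t_k = 3*k**2*(k + 1) with R(k) = B(k−1)f(k)/C(k) = k**2/(3*k + 2).
Verify: 9*k**2 + 15*k + 6 matches t_k.

Yes. s_k = 3 k^{2} \left(k + 1\right).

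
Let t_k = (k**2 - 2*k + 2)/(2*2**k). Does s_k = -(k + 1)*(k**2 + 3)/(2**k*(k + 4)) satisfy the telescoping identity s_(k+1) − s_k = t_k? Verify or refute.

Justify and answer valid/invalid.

Invalid: residual 3*(-k**3 - 4*k**2 + 6*k - 14)/(2*2**k*(k**2 + 9*k + 20)) ≠ 0.

s_(k+1) = -(k + 2)*((k + 1)**2 + 3)/(2*2**k*(k + 5))
s_(k+1) − s_k = (k**4 + 4*k**3 - 8*k**2 - 4*k - 2)/(2*2**k*(k**2 + 9*k + 20))
(s_(k+1) − s_k) − t_k = 3*(-k**3 - 4*k**2 + 6*k - 14)/(2*2**k*(k**2 + 9*k + 20))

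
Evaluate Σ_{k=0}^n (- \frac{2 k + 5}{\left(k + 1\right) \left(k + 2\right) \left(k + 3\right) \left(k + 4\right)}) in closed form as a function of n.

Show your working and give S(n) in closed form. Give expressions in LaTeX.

t_(k+1)/t_k = (k + 1)*(2*k + 7)/((k + 5)*(2*k + 5)).
Gosper form: A/B · C(k+1)/C(k) with A=k + 1, B=k + 5, C=k + 5/2.
Key eq: (k + 1)·f(k+1) = (k + 4)·f(k) + (k + 5/2).
d = 3 from the (1,1,1) case.
A polynomial solution: f(k) = k*(k + 2)*(k + 4)/6.
Certificate R = B(k−1)f/C = k*(k + 2)*(k + 4)**2/(3*(2*k + 5)) gives s_k = k*(-k - 4)/(3*(k**2 + 4*k + 3)).
Δs = (-2*k - 5)/(k**4 + 10*k**3 + 35*k**2 + 50*k + 24), as required.
Telescope: S(n) = s_(n+1) − s_(0) = (-n**2 - 6*n - 5)/(3*(n**2 + 6*n + 8)) − (0) = (-n**2 - 6*n - 5)/(3*(n**2 + 6*n + 8)).

S(n) = \frac{- n^{2} - 6 n - 5}{3 \left(n^{2} + 6 n + 8\right)}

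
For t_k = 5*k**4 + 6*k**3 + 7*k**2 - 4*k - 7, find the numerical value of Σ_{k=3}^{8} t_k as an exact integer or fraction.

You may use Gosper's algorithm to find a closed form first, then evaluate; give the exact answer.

Σ = 52716

Compute t_(k+1)/t_k: get (5*k**4 + 26*k**3 + 55*k**2 + 48*k + 7)/(5*k**4 + 6*k**3 + 7*k**2 - 4*k - 7).
Take A(k)=1, B(k)=1, C(k)=k**4 + 6*k**3/5 + 7*k**2/5 - 4*k/5 - 7/5.
Solve (1)·f(k+1) − (1)·f(k) = k**4 + 6*k**3/5 + 7*k**2/5 - 4*k/5 - 7/5.
From deg A=0, deg B=0, deg C=4: d=5.
Solving with deg f ≤ 5: f(k) = k*(k - 2)*(k**3 + k**2 + 3*k + 2)/5.
Then R = B(k−1)f/C = k*(k - 2)*(k**3 + k**2 + 3*k + 2)/(5*k**4 + 6*k**3 + 7*k**2 - 4*k - 7), so s_k = R(k)·t_k = k*(k**4 - k**3 + k**2 - 4*k - 4).
Δs = 5*k**4 + 6*k**3 + 7*k**2 - 4*k - 7, as required.
Σ_(k=3)^(8) t_k = s_(9) − s_(3) = 52857 − (141) = 52716.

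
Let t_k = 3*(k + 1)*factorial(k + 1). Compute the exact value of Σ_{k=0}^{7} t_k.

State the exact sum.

The ratio is (k + 2)**2/(k + 1).
Take A(k)=k + 2, B(k)=1, C(k)=k + 1.
Need (k + 2)·f(k+1) − (1)·f(k) = k + 1.
From deg A=1, deg B=0, deg C=1: d=0.
A polynomial solution: f(k) = 1.
So s_k = (B(k−1)f/C)·t_k = (1/(k + 1))·t_k = 3*factorial(k + 1).
Δs = 3*(k + 1)*factorial(k + 1), as required.
Telescoping: Σ = s_(8) − s_(0) = 1088640 − (3) = 1088637.

Σ = 1088637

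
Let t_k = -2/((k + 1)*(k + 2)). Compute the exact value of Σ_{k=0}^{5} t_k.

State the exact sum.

Step 1: r(k) = (k + 1)/(k + 3).
Normal form (A,B,C) = (k + 1, k + 3, 1).
f must satisfy (k + 1)·f(k+1) − (k + 2)·f(k) = 1.
Degrees (1,1,0) ⇒ d ≤ 1.
Coefficient equations give f(k) = k.
Get s_k = R·t_k = -2*k/(k + 1) with R(k) = B(k−1)f(k)/C(k) = k*(k + 2).
Δs = -2/(k**2 + 3*k + 2), as required.
Sum = s_(6) − s_(0); s_(6) = -12/7, s_(0) = 0 ⇒ -12/7.

Σ = -12/7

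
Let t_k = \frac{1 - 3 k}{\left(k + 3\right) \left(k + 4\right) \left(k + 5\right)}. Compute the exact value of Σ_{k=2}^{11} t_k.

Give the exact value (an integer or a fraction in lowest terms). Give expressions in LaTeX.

Ratio r(k) = (k + 3)*(3*k + 2)/((k + 6)*(3*k - 1)).
So A=k + 3 and B=k + 6, with C=k - 1/3.
Set up (k + 3)·f(k+1) − (k + 5)·f(k) − (k - 1/3) = 0.
Bound: deg f ≤ 2.
Solving with deg f ≤ 2: f(k) = k*(k - 2)/9.
So s_k = (B(k−1)f/C)·t_k = (k*(k - 2)*(k + 5)/(3*(3*k - 1)))·t_k = k*(2 - k)/(3*(k + 3)*(k + 4)).
s_(k+1) − s_k = (1 - 3*k)/(k**3 + 12*k**2 + 47*k + 60) = t_k.
Evaluate s at k=12 and k=2: -1/6 and 0; difference -1/6.

Σ = -1/6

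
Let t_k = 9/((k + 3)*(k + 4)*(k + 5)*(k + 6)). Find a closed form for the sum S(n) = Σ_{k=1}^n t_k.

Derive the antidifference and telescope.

S(n) = n*(n**2 + 15*n + 74)/(40*(n**3 + 15*n**2 + 74*n + 120))

The ratio is (k + 3)/(k + 7).
Take A(k)=k + 3, B(k)=k + 7, C(k)=1.
Set up (k + 3)·f(k+1) − (k + 6)·f(k) − (1) = 0.
Degrees (1,1,0) ⇒ d ≤ 3.
Solving with deg f ≤ 3: f(k) = k*(k**2 + 12*k + 47)/180.
R(k) = B(k−1)·f(k)/C(k) = k*(k + 6)*(k**2 + 12*k + 47)/180; s_k = R·t_k = k*(k**2 + 12*k + 47)/(20*(k + 3)*(k + 4)*(k + 5)).
Verify: 9/(k**4 + 18*k**3 + 119*k**2 + 342*k + 360) matches t_k.
s_(n+1) = (n**3 + 15*n**2 + 74*n + 60)/(20*(n**3 + 15*n**2 + 74*n + 120)) and s_(1) = 1/40, so S(n) = n*(n**2 + 15*n + 74)/(40*(n**3 + 15*n**2 + 74*n + 120)).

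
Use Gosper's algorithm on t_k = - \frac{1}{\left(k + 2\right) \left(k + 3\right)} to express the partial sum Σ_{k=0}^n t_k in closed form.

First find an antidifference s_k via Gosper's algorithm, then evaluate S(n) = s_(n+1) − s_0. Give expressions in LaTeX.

t_(k+1)/t_k = (k + 2)/(k + 4).
Take A(k)=k + 2, B(k)=k + 4, C(k)=1.
Need (k + 2)·f(k+1) − (k + 3)·f(k) = 1.
Bound: deg f ≤ 1.
Solving with deg f ≤ 1: f(k) = k/2.
So s_k = (B(k−1)f/C)·t_k = (k*(k + 3)/2)·t_k = -k/(2*k + 4).
Δs = -1/(k**2 + 5*k + 6), as required.
Σ_(k=0)^n t_k = s_(n+1) − s_(0) = ((-n - 1)/(2*(n + 3))) − (0), i.e. (-n - 1)/(2*(n + 3)).

S(n) = \frac{- n - 1}{2 \left(n + 3\right)}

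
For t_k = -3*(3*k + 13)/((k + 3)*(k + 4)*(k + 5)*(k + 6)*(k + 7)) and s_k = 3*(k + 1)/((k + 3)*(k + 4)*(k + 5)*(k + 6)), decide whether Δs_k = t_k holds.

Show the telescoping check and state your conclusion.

s_(k+1) = 3*(k + 2)/((k + 4)*(k + 5)*(k + 6)*(k + 7))
s_(k+1) − s_k = 3*(-3*k - 1)/(k**5 + 25*k**4 + 245*k**3 + 1175*k**2 + 2754*k + 2520)
(s_(k+1) − s_k) − t_k = 36/(k**5 + 25*k**4 + 245*k**3 + 1175*k**2 + 2754*k + 2520)

Invalid: residual 36/(k**5 + 25*k**4 + 245*k**3 + 1175*k**2 + 2754*k + 2520) ≠ 0.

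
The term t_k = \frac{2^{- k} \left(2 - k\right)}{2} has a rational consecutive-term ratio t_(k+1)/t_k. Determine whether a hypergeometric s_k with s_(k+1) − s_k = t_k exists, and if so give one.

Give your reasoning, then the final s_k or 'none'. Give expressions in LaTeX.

s_k = 2^{- k} \left(k - 1\right)

Compute t_(k+1)/t_k: get (k - 1)/(2*(k - 2)).
Take A(k)=1/2, B(k)=1, C(k)=k - 2.
Need (1/2)·f(k+1) − (1)·f(k) = k - 2.
Bound: deg f ≤ 1.
Solving with deg f ≤ 1: f(k) = -2*(k - 1).
So s_k = (B(k−1)f/C)·t_k = (-2*(k - 1)/(k - 2))·t_k = (k - 1)/2**k.
Check: Δs_k = (2 - k)/(2*2**k). ✓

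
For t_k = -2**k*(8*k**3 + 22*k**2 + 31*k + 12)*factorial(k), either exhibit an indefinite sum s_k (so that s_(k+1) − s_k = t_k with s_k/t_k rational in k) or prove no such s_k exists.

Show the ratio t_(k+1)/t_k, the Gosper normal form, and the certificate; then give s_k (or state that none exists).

Ratio r(k) = 2*(8*k**4 + 54*k**3 + 145*k**2 + 172*k + 73)/(8*k**3 + 22*k**2 + 31*k + 12).
Gosper form: A/B · C(k+1)/C(k) with A=2*k + 2, B=1, C=k**3 + 11*k**2/4 + 31*k/8 + 3/2.
Key eq: (2*k + 2)·f(k+1) = (1)·f(k) + (k**3 + 11*k**2/4 + 31*k/8 + 3/2).
From deg A=1, deg B=0, deg C=3: d=2.
A polynomial solution: f(k) = (4*k**2 + k + 2)/8.
Certificate R = B(k−1)f/C = (4*k**2 + k + 2)/(8*k**3 + 22*k**2 + 31*k + 12) gives s_k = -2**k*(4*k**2 + k + 2)*factorial(k).
Verify: -2**k*(8*k**3 + 22*k**2 + 31*k + 12)*factorial(k) matches t_k.

s_k = -2**k*(4*k**2 + k + 2)*factorial(k)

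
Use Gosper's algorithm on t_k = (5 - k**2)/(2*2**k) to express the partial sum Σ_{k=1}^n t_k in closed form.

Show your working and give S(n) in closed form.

S(n) = 2**(-n - 1)*(-2**n + n**2 + 4*n + 1)

r(k) = ((k + 1)**2 - 5)/(2*(k**2 - 5)) after simplifying.
Gosper form: A/B · C(k+1)/C(k) with A=1/2, B=1, C=k**2 - 5.
Need (1/2)·f(k+1) − (1)·f(k) = k**2 - 5.
deg f ≤ 2 (via 0,0,2).
Coefficient equations give f(k) = -2*(k**2 + 2*k - 2).
Then R = B(k−1)f/C = -2*(k**2 + 2*k - 2)/(k**2 - 5), so s_k = R(k)·t_k = (k**2 + 2*k - 2)/2**k.
Δs = (5 - k**2)/(2*2**k), as required.
Evaluate: s_(n+1) = 2**(-n - 1)*(n**2 + 4*n + 1); subtract s_(1) = 1/2 ⇒ S(n) = 2**(-n - 1)*(-2**n + n**2 + 4*n + 1).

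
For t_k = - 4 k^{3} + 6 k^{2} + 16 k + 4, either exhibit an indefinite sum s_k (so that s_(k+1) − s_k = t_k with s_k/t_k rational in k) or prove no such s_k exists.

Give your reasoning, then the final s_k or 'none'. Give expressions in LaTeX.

s_k = k \left(- k^{3} + 4 k^{2} + 4 k - 3\right)

r(k) = (2*k**3 + 3*k**2 - 8*k - 11)/(2*k**3 - 3*k**2 - 8*k - 2) after simplifying.
Normal form (A,B,C) = (1, 1, k**3 - 3*k**2/2 - 4*k - 1).
Set up (1)·f(k+1) − (1)·f(k) − (k**3 - 3*k**2/2 - 4*k - 1) = 0.
From deg A=0, deg B=0, deg C=3: d=4.
Coefficient equations give f(k) = k*(k**3 - 4*k**2 - 4*k + 3)/4.
Get s_k = R·t_k = k*(-k**3 + 4*k**2 + 4*k - 3) with R(k) = B(k−1)f(k)/C(k) = k*(k**3 - 4*k**2 - 4*k + 3)/(2*(2*k**3 - 3*k**2 - 8*k - 2)).
s_(k+1) − s_k = -4*k**3 + 6*k**2 + 16*k + 4 = t_k.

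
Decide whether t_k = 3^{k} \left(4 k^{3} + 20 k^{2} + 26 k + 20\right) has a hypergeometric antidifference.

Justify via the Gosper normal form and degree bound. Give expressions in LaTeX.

Ratio r(k) = 3*(2*k**3 + 16*k**2 + 39*k + 35)/(2*k**3 + 10*k**2 + 13*k + 10).
Gosper form: A/B · C(k+1)/C(k) with A=3, B=1, C=k**3 + 5*k**2 + 13*k/2 + 5.
Solve (3)·f(k+1) − (1)·f(k) = k**3 + 5*k**2 + 13*k/2 + 5.
d = 3 from the (0,0,3) case.
Solve for f: f(k) = (2*k**3 + k**2 + k + 4)/4 (degree 3 ≤ 3).
So s_k = (B(k−1)f/C)·t_k = ((2*k**3 + k**2 + k + 4)/(2*(2*k**3 + 10*k**2 + 13*k + 10)))·t_k = 3**k*(2*k**3 + k**2 + k + 4).
Check: Δs_k = 3**k*(4*k**3 + 20*k**2 + 26*k + 20). ✓

Yes. s_k = 3^{k} \left(2 k^{3} + k^{2} + k + 4\right).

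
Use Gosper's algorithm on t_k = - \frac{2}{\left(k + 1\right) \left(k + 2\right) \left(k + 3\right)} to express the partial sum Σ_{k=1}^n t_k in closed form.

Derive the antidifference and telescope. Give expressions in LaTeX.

r(k) = (k + 1)/(k + 4) after simplifying.
Normal form (A,B,C) = (k + 1, k + 4, 1).
Key eq: (k + 1)·f(k+1) = (k + 3)·f(k) + (1).
d = 2 from the (1,1,0) case.
Match coefficients ⇒ f(k) = k*(k + 3)/4.
Get s_k = R·t_k = k*(-k - 3)/(2*(k + 1)*(k + 2)) with R(k) = B(k−1)f(k)/C(k) = k*(k + 3)**2/4.
Check: Δs_k = -2/(k**3 + 6*k**2 + 11*k + 6). ✓
Σ_(k=1)^n t_k = s_(n+1) − s_(1) = ((-n**2 - 5*n - 4)/(2*(n**2 + 5*n + 6))) − (-1/3), i.e. n*(-n - 5)/(6*(n**2 + 5*n + 6)).

S(n) = \frac{n \left(- n - 5\right)}{6 \left(n^{2} + 5 n + 6\right)}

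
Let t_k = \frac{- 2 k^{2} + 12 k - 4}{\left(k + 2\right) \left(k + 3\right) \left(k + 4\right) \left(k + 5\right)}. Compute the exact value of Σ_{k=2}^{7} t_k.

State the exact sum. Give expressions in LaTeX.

r(k) = (k**3 - 2*k**2 - 11*k - 6)/(k**3 - 34*k + 12) after simplifying.
Take A(k)=k + 2, B(k)=k + 6, C(k)=k**2 - 6*k + 2.
Key eq: (k + 2)·f(k+1) = (k + 5)·f(k) + (k**2 - 6*k + 2).
Bound: deg f ≤ 3.
Solve for f: f(k) = k*(k**2 - 15*k + 38)/24 (degree 3 ≤ 3).
So s_k = (B(k−1)f/C)·t_k = (k*(k + 5)*(k**2 - 15*k + 38)/(24*(k**2 - 6*k + 2)))·t_k = -k*(k**2 - 15*k + 38)/(12*(k + 2)*(k + 3)*(k + 4)).
Check: Δs_k = 2*(-k**2 + 6*k - 2)/(k**4 + 14*k**3 + 71*k**2 + 154*k + 120). ✓
Telescoping: Σ = s_(8) − s_(2) = 1/110 − (-1/60) = 17/660.

Σ = 17/660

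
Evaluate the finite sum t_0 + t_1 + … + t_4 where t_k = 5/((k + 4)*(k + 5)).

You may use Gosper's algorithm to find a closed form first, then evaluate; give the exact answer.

Σ = 25/36

r(k) = (k + 4)/(k + 6) after simplifying.
Take A(k)=k + 4, B(k)=k + 6, C(k)=1.
f must satisfy (k + 4)·f(k+1) − (k + 5)·f(k) = 1.
Bound: deg f ≤ 1.
A polynomial solution: f(k) = k/4.
Certificate R = B(k−1)f/C = k*(k + 5)/4 gives s_k = 5*k/(4*(k + 4)).
Δs = 5/(k**2 + 9*k + 20), as required.
Evaluate s at k=5 and k=0: 25/36 and 0; difference 25/36.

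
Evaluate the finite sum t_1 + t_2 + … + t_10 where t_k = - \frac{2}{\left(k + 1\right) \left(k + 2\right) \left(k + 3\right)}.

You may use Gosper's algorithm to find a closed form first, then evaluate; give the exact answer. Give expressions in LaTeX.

Σ = -25/156

t_(k+1)/t_k = (k + 1)/(k + 4).
Factor: A=k + 1; B=k + 4; C=1.
f must satisfy (k + 1)·f(k+1) − (k + 3)·f(k) = 1.
Degrees (1,1,0) ⇒ d ≤ 2.
A polynomial solution: f(k) = k*(k + 3)/4.
Then R = B(k−1)f/C = k*(k + 3)**2/4, so s_k = R(k)·t_k = k*(-k - 3)/(2*(k + 1)*(k + 2)).
s_(k+1) − s_k = -2/(k**3 + 6*k**2 + 11*k + 6) = t_k.
Σ_(k=1)^(10) t_k = s_(11) − s_(1) = -77/156 − (-1/3) = -25/156.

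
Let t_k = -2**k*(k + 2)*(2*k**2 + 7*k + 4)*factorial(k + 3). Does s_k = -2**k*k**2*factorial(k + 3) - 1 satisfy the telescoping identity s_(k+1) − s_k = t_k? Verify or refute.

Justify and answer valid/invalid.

Valid: the claim telescopes to t_k.

s_(k+1) = -2**(k + 1)*(k + 1)**2*factorial(k + 4) - 1
s_(k+1) − s_k = -2**k*(k + 2)*(2*k**2 + 7*k + 4)*factorial(k + 3)
(s_(k+1) − s_k) − t_k = 0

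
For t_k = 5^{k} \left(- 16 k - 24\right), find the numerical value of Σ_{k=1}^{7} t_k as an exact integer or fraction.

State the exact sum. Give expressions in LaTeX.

Σ = -12890600

Compute t_(k+1)/t_k: get 5*(2*k + 5)/(2*k + 3).
A = 5, B = 1, C = k + 3/2.
Key eq: (5)·f(k+1) = (1)·f(k) + (k + 3/2).
Bound: deg f ≤ 1.
Coefficient equations give f(k) = (4*k + 1)/16.
R(k) = B(k−1)·f(k)/C(k) = (4*k + 1)/(8*(2*k + 3)); s_k = R·t_k = 5**k*(-4*k - 1).
Δs = 5**k*(-16*k - 24), as required.
Telescoping: Σ = s_(8) − s_(1) = -12890625 − (-25) = -12890600.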